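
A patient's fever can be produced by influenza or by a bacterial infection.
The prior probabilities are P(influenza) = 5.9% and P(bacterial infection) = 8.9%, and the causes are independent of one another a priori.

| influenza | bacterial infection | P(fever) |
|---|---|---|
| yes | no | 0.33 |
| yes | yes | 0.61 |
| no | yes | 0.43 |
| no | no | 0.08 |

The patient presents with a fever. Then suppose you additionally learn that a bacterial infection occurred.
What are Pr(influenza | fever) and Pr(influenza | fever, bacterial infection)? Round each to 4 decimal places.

P(fever) = 0.08×0.941×0.911 + 0.43×0.941×0.089 + 0.33×0.059×0.911 + 0.61×0.059×0.089 = 0.068580 + 0.036012 + 0.017737 + 0.003203 = 0.125532
Of this, 0.020940 comes from 0.017737 + 0.003203 (the influenza=true cases).
So P(influenza | fever) = 0.020940/0.125532 ≈ 0.1668.

With the extra evidence:
By total probability over both values of influenza:
  P(fever | bacterial infection) = 0.43*0.941 + 0.61*0.059
        = 0.404630 + 0.035990 = 0.440620
The terms with influenza present sum to 0.035990, so
  P(influenza | fever, bacterial infection) = 0.035990 / 0.440620 ≈ 0.0817

Pr(influenza | fever) ≈ 0.1668; Pr(influenza | fever, bacterial infection) ≈ 0.0817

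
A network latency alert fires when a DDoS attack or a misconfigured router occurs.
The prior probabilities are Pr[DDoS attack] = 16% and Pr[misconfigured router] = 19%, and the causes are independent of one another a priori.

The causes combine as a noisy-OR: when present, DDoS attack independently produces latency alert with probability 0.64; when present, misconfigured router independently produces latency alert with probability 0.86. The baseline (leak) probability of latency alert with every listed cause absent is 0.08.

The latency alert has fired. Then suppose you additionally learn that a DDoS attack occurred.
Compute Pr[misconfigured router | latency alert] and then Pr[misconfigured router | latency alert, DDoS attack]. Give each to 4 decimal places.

Under noisy-OR, P(latency alert | causes) = 1 − (1−0.08)·∏(1−qᵢ) over the active causes.
P(latency alert) = 0.08*0.84*0.81 + 0.8712*0.84*0.19 + 0.6688*0.16*0.81 + 0.953632*0.16*0.19 = 0.054432 + 0.139044 + 0.086676 + 0.028990 = 0.309142
The misconfigured router-present share is 0.139044 + 0.028990 = 0.168034.
P(misconfigured router | latency alert) = 0.168034 / 0.309142 ≈ 0.5435

Now condition on the additional information:
P(latency alert | DDoS attack) = 0.6688*0.81 + 0.953632*0.19 = 0.541728 + 0.181190 = 0.722918
The misconfigured router-present share is 0.953632*0.19 = 0.181190.
So P(misconfigured router | latency alert, DDoS attack) = 0.181190/0.722918 ≈ 0.2506.
— DDoS attack explains away the evidence for misconfigured router.

Pr[misconfigured router | latency alert] ≈ 0.5435; Pr[misconfigured router | latency alert, DDoS attack] ≈ 0.2506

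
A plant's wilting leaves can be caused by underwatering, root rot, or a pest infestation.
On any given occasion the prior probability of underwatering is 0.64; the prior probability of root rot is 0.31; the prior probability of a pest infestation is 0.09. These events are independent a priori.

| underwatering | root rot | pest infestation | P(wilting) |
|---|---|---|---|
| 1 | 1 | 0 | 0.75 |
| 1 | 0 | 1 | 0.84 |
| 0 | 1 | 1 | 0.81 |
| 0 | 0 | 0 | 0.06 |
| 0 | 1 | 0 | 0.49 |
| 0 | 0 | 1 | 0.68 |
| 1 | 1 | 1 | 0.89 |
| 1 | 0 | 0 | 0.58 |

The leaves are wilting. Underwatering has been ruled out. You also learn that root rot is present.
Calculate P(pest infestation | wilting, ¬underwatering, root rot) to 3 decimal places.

P(pest infestation | wilting, ¬underwatering, root rot) ≈ 0.141

Weight on pest infestation=true, given the evidence: 0.81×0.09 = 0.072900
Normalizer over all consistent configurations: 0.49×0.91 + 0.81×0.09 = 0.518800
P(pest infestation | wilting, ¬underwatering, root rot) = 0.072900/0.518800 ≈ 0.141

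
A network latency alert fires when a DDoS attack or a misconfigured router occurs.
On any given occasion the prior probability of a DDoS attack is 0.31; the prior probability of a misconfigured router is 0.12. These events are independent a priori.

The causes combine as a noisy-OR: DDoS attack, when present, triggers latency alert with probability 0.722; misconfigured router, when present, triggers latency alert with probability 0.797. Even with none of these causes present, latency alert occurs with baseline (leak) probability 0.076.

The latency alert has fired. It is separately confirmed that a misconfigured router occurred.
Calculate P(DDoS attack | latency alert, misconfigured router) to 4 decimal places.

Under noisy-OR, P(latency alert | causes) = 1 − (1−0.076)·∏(1−qᵢ) over the active causes.
For the numerator, keep only DDoS attack=true terms: 0.947855·0.31 = 0.293835
Normalizer over all consistent configurations: 0.812428·0.69 + 0.947855·0.31 = 0.854410
P(DDoS attack | latency alert, misconfigured router) = 0.293835/0.854410 ≈ 0.3439

P(DDoS attack | latency alert, misconfigured router) ≈ 0.3439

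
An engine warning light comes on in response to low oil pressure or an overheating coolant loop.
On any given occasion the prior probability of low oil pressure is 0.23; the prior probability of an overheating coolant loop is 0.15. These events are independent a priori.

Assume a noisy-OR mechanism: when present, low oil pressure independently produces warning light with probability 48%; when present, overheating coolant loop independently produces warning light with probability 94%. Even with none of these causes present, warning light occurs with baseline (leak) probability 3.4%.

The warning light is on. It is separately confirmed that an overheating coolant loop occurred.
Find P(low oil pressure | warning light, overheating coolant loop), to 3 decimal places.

P(low oil pressure | warning light, overheating coolant loop) ≈ 0.235

Under noisy-OR, P(warning light | causes) = 1 − (1−0.034)·∏(1−qᵢ) over the active causes.
For the numerator, keep only low oil pressure=true terms: 0.969861×0.23 = 0.223068
Normalizer over all consistent configurations: 0.94204×0.77 + 0.969861×0.23 = 0.948439
Posterior = 0.223068 / 0.948439 ≈ 0.235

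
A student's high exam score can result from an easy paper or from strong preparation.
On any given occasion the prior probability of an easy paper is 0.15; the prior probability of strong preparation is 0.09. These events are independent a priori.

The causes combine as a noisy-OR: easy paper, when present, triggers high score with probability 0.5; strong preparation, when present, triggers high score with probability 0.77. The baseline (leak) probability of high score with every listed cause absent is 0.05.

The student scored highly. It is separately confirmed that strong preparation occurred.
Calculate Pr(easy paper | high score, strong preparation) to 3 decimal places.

Under noisy-OR, P(high score | causes) = 1 − (1−0.05)·∏(1−qᵢ) over the active causes.
P(high score | strong preparation) = 0.7815*0.85 + 0.89075*0.15 = 0.664275 + 0.133612 = 0.797887
The easy paper-present share is 0.89075*0.15 = 0.133612.
So P(easy paper | high score, strong preparation) = 0.133612/0.797887 ≈ 0.167.

Pr(easy paper | high score, strong preparation) ≈ 0.167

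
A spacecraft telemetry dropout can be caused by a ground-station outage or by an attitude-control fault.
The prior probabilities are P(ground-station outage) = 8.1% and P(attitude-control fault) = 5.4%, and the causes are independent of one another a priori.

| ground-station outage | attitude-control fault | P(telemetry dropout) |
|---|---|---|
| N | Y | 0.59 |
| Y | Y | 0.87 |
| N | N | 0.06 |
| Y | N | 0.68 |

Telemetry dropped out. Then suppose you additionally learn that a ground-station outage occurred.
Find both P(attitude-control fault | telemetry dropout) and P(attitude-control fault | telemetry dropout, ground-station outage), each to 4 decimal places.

P(attitude-control fault | telemetry dropout) ≈ 0.2409; P(attitude-control fault | telemetry dropout, ground-station outage) ≈ 0.0681

By total probability over the 4 (ground-station outage, attitude-control fault) configurations:
  P(telemetry dropout) = 0.06*0.919*0.946 + 0.59*0.919*0.054 + 0.68*0.081*0.946 + 0.87*0.081*0.054
        = 0.052162 + 0.029279 + 0.052106 + 0.003805 = 0.137352
The terms with attitude-control fault present sum to 0.033084, so
  P(attitude-control fault | telemetry dropout) = 0.033084 / 0.137352 ≈ 0.2409

With the extra evidence:
Enumerate both values of attitude-control fault and weight by the priors:
  P(telemetry dropout | ground-station outage) = 0.68·0.946 + 0.87·0.054
        = 0.643280 + 0.046980 = 0.690260
Configurations with attitude-control fault contribute 0.046980, so
  P(attitude-control fault | telemetry dropout, ground-station outage) = 0.046980 / 0.690260 ≈ 0.0681
This is intercausal reasoning (explaining away): once ground-station outage accounts for the telemetry dropout, attitude-control fault becomes less likely.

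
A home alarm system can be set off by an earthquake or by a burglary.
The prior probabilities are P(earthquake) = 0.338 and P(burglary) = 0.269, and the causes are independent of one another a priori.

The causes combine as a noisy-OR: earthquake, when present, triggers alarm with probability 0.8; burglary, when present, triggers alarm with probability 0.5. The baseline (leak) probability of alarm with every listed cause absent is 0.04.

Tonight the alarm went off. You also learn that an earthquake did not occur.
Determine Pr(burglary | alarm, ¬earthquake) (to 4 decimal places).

Pr(burglary | alarm, ¬earthquake) ≈ 0.8271

Under noisy-OR, P(alarm | causes) = 1 − (1−0.04)·∏(1−qᵢ) over the active causes.
Sum P(alarm|·) weighted by the priors over both values of burglary:
  P(alarm | ¬earthquake) = 0.04×0.731 + 0.52×0.269
        = 0.029240 + 0.139880 = 0.169120
Keeping only the burglary-present terms gives 0.139880, so
  P(burglary | alarm, ¬earthquake) = 0.139880 / 0.169120 ≈ 0.8271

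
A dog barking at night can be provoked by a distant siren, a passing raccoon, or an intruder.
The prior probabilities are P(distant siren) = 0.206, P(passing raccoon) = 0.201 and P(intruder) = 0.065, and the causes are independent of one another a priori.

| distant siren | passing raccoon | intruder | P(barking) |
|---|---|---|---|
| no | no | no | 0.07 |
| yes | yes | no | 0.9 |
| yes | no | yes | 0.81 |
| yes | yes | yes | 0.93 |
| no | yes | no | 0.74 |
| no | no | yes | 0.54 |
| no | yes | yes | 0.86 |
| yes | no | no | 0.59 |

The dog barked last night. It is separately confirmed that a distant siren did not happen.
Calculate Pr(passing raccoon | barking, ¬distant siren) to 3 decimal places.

P(barking | ¬distant siren) = 0.07·0.799·0.935 + 0.54·0.799·0.065 + 0.74·0.201·0.935 + 0.86·0.201·0.065 = 0.052295 + 0.028045 + 0.139072 + 0.011236 = 0.230648
Restricting to configurations with passing raccoon present: 0.139072 + 0.011236 = 0.150308.
Hence the posterior is 0.150308/0.230648 ≈ 0.652.

Pr(passing raccoon | barking, ¬distant siren) ≈ 0.652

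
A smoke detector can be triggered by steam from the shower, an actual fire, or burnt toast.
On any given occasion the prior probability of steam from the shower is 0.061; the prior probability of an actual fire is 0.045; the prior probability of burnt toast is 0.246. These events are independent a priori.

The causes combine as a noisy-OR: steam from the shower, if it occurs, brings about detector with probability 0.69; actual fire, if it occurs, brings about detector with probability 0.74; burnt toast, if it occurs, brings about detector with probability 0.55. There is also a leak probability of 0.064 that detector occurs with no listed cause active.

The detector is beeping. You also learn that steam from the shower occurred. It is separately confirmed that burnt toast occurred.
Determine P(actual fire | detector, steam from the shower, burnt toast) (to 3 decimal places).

Under noisy-OR, P(detector | causes) = 1 − (1−0.064)·∏(1−qᵢ) over the active causes.
Weight on actual fire=true, given the evidence: 0.966051×0.045 = 0.043472
Normalizer over all consistent configurations: 0.869428×0.955 + 0.966051×0.045 = 0.873776
Posterior = 0.043472 / 0.873776 ≈ 0.050

P(actual fire | detector, steam from the shower, burnt toast) ≈ 0.050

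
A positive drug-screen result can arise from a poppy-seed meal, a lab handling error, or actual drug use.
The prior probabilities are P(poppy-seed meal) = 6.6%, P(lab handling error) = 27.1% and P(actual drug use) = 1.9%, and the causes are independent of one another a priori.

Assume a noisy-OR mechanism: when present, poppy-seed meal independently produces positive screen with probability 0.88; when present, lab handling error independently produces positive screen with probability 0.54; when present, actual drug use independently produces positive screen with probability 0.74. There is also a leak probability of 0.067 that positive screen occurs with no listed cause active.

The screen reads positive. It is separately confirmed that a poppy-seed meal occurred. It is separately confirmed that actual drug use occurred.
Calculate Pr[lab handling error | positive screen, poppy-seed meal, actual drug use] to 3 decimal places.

Under noisy-OR, P(positive screen | causes) = 1 − (1−0.067)·∏(1−qᵢ) over the active causes.
Sum P(positive screen|·) weighted by the priors over both values of lab handling error:
  P(positive screen | poppy-seed meal, actual drug use) = 0.97089×0.729 + 0.98661×0.271
        = 0.707779 + 0.267371 = 0.975150
Configurations with lab handling error contribute 0.267371, so
  P(lab handling error | positive screen, poppy-seed meal, actual drug use) = 0.267371 / 0.975150 ≈ 0.274

Pr[lab handling error | positive screen, poppy-seed meal, actual drug use] ≈ 0.274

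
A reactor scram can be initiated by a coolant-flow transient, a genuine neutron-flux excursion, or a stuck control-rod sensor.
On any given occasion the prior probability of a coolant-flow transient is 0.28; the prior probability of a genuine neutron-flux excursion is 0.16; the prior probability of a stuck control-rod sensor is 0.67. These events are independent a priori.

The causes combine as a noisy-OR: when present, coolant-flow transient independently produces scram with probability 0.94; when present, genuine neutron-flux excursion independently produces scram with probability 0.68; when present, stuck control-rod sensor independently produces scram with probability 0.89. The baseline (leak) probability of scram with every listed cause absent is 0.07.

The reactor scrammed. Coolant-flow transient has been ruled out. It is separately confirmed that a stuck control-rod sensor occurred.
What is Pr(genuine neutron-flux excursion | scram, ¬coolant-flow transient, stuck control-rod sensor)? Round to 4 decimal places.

Pr(genuine neutron-flux excursion | scram, ¬coolant-flow transient, stuck control-rod sensor) ≈ 0.1703

Under noisy-OR, P(scram | causes) = 1 − (1−0.07)·∏(1−qᵢ) over the active causes.
Numerator (weight on configurations with genuine neutron-flux excursion): 0.967264×0.16 = 0.154762
The normalizing constant is 0.8977×0.84 + 0.967264×0.16 = 0.908830
P(genuine neutron-flux excursion | scram, ¬coolant-flow transient, stuck control-rod sensor) = 0.154762/0.908830 ≈ 0.1703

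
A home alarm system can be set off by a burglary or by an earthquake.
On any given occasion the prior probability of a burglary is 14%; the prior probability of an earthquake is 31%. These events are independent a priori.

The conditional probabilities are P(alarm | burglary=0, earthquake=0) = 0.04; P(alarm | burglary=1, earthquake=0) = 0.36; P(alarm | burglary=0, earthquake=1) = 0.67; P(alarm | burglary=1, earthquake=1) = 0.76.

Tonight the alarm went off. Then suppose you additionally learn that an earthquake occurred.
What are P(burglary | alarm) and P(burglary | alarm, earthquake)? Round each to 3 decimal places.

P(burglary | alarm) ≈ 0.251; P(burglary | alarm, earthquake) ≈ 0.156

P(alarm) = 0.04×0.86×0.69 + 0.67×0.86×0.31 + 0.36×0.14×0.69 + 0.76×0.14×0.31 = 0.023736 + 0.178622 + 0.034776 + 0.032984 = 0.270118
Restricting to configurations with burglary present: 0.034776 + 0.032984 = 0.067760.
Hence the posterior is 0.067760/0.270118 ≈ 0.251.

Now condition on the additional information:
Weight on burglary=true, given the evidence: 0.76·0.14 = 0.106400
Normalizer over all consistent configurations: 0.67·0.86 + 0.76·0.14 = 0.682600
P(burglary | alarm, earthquake) = 0.106400/0.682600 ≈ 0.156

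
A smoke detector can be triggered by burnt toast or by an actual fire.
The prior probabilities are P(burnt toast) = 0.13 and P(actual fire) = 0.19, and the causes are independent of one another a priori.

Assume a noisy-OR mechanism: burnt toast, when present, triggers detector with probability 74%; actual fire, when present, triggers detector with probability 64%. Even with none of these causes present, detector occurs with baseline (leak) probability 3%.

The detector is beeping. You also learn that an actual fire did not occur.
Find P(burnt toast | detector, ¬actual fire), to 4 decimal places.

P(burnt toast | detector, ¬actual fire) ≈ 0.7883

Under noisy-OR, P(detector | causes) = 1 − (1−0.03)·∏(1−qᵢ) over the active causes.
By total probability over both values of burnt toast:
  P(detector | ¬actual fire) = 0.03×0.87 + 0.7478×0.13
        = 0.026100 + 0.097214 = 0.123314
The terms with burnt toast present sum to 0.097214, so
  P(burnt toast | detector, ¬actual fire) = 0.097214 / 0.123314 ≈ 0.7883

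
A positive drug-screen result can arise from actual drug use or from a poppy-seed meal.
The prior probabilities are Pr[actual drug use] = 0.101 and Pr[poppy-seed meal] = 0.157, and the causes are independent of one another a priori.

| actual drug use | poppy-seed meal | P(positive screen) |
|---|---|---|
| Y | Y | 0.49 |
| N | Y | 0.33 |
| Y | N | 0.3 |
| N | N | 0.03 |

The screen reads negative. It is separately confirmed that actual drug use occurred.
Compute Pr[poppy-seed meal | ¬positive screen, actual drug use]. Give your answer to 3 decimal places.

Pr[poppy-seed meal | ¬positive screen, actual drug use] ≈ 0.119

By total probability over both values of poppy-seed meal:
  P(¬positive screen | actual drug use) = 0.7*0.843 + 0.51*0.157
        = 0.590100 + 0.080070 = 0.670170
Configurations with poppy-seed meal contribute 0.080070, so
  P(poppy-seed meal | ¬positive screen, actual drug use) = 0.080070 / 0.670170 ≈ 0.119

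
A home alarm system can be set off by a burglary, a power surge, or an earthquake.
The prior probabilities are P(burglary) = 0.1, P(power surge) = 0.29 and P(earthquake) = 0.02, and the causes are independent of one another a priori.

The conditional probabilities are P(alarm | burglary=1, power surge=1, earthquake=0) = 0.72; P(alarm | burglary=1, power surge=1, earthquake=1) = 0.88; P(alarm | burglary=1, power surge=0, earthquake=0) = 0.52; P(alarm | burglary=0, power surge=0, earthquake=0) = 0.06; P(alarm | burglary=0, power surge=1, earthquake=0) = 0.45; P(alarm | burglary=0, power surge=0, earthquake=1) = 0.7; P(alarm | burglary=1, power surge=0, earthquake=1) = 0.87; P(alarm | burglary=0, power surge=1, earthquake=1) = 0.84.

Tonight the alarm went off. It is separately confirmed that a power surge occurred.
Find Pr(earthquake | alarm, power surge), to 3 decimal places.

Pr(earthquake | alarm, power surge) ≈ 0.035

By total probability over the 4 (burglary, earthquake) configurations:
  P(alarm | power surge) = 0.45·0.9·0.98 + 0.84·0.9·0.02 + 0.72·0.1·0.98 + 0.88·0.1·0.02
        = 0.396900 + 0.015120 + 0.070560 + 0.001760 = 0.484340
Keeping only the earthquake-present terms gives 0.016880, so
  P(earthquake | alarm, power surge) = 0.016880 / 0.484340 ≈ 0.035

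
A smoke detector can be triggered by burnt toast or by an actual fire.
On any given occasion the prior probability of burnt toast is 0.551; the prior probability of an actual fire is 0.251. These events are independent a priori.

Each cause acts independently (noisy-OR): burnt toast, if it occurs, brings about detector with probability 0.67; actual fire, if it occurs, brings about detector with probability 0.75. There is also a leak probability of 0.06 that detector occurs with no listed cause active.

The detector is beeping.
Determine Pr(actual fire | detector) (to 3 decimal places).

Pr(actual fire | detector) ≈ 0.412

Under noisy-OR, P(detector | causes) = 1 − (1−0.06)·∏(1−qᵢ) over the active causes.
P(detector) = 0.06*0.449*0.749 + 0.765*0.449*0.251 + 0.6898*0.551*0.749 + 0.92245*0.551*0.251 = 0.020178 + 0.086215 + 0.284680 + 0.127576 = 0.518649
Of this, 0.213791 comes from 0.086215 + 0.127576 (the actual fire=true cases).
So P(actual fire | detector) = 0.213791/0.518649 ≈ 0.412.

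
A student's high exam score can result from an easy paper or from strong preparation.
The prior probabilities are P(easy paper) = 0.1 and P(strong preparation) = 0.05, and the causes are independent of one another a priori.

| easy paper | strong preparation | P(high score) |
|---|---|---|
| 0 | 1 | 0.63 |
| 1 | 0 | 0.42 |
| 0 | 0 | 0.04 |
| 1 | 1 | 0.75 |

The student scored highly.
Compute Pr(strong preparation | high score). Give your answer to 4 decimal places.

Pr(strong preparation | high score) ≈ 0.3023

Weight on strong preparation=true, given the evidence: 0.028350 + 0.003750 = 0.032100
Denominator P(high score): 0.04*0.9*0.95 + 0.63*0.9*0.05 + 0.42*0.1*0.95 + 0.75*0.1*0.05 = 0.106200
Posterior = 0.032100 / 0.106200 ≈ 0.3023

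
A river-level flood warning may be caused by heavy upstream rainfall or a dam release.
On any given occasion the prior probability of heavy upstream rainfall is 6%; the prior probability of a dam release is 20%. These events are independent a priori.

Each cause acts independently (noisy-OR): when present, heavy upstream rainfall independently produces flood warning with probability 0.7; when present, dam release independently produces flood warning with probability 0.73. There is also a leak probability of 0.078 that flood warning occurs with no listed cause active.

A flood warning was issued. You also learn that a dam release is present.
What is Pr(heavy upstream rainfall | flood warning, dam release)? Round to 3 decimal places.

Under noisy-OR, P(flood warning | causes) = 1 − (1−0.078)·∏(1−qᵢ) over the active causes.
P(flood warning | dam release) = 0.75106*0.94 + 0.925318*0.06 = 0.705996 + 0.055519 = 0.761515
Restricting to configurations with heavy upstream rainfall present: 0.925318*0.06 = 0.055519.
P(heavy upstream rainfall | flood warning, dam release) = 0.055519 / 0.761515 ≈ 0.073

Pr(heavy upstream rainfall | flood warning, dam release) ≈ 0.073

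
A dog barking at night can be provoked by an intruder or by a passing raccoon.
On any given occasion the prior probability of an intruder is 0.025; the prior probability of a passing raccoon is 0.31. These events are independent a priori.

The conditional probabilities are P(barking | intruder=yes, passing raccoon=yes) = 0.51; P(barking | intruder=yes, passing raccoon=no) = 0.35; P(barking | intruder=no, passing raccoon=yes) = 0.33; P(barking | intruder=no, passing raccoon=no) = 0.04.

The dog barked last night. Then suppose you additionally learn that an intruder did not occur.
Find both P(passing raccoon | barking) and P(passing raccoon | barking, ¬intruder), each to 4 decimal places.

P(passing raccoon | barking) ≈ 0.7589; P(passing raccoon | barking, ¬intruder) ≈ 0.7875

P(barking) = 0.04*0.975*0.69 + 0.33*0.975*0.31 + 0.35*0.025*0.69 + 0.51*0.025*0.31 = 0.026910 + 0.099742 + 0.006037 + 0.003953 = 0.136642
The passing raccoon-present share is 0.099742 + 0.003953 = 0.103695.
So P(passing raccoon | barking) = 0.103695/0.136642 ≈ 0.7589.

With the extra evidence:
P(barking | ¬intruder) = 0.04·0.69 + 0.33·0.31 = 0.027600 + 0.102300 = 0.129900
Restricting to configurations with passing raccoon present: 0.33·0.31 = 0.102300.
So P(passing raccoon | barking, ¬intruder) = 0.102300/0.129900 ≈ 0.7875.
With intruder excluded, passing raccoon must carry more of the explanatory weight for the barking.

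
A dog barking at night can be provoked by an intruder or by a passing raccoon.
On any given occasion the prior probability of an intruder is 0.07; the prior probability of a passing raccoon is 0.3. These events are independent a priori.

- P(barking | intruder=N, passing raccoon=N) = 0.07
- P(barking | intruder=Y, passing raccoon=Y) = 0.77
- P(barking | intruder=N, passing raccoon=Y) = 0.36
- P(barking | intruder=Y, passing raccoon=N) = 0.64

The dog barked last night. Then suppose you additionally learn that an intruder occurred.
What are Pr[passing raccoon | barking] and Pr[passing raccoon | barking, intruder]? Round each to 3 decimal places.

By total probability over the 4 (intruder, passing raccoon) configurations:
  P(barking) = 0.07·0.93·0.7 + 0.36·0.93·0.3 + 0.64·0.07·0.7 + 0.77·0.07·0.3
        = 0.045570 + 0.100440 + 0.031360 + 0.016170 = 0.193540
The terms with passing raccoon present sum to 0.116610, so
  P(passing raccoon | barking) = 0.116610 / 0.193540 ≈ 0.603

With the extra evidence:
Weight on passing raccoon=true, given the evidence: 0.77·0.3 = 0.231000
Normalizer over all consistent configurations: 0.64·0.7 + 0.77·0.3 = 0.679000
P(passing raccoon | barking, intruder) = 0.231000/0.679000 ≈ 0.340
The drop from 0.603 to 0.340 is the explaining-away (discounting) effect.

Pr[passing raccoon | barking] ≈ 0.603; Pr[passing raccoon | barking, intruder] ≈ 0.340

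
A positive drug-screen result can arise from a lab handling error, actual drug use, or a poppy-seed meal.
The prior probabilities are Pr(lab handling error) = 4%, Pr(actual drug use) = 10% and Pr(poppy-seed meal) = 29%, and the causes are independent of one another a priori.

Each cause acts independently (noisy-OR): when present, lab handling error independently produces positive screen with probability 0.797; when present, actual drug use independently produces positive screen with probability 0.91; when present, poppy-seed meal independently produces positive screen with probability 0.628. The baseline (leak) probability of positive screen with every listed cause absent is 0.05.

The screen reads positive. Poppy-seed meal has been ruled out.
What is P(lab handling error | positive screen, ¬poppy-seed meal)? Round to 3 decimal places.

Under noisy-OR, P(positive screen | causes) = 1 − (1−0.05)·∏(1−qᵢ) over the active causes.
P(positive screen | ¬poppy-seed meal) = 0.05×0.96×0.9 + 0.9145×0.96×0.1 + 0.80715×0.04×0.9 + 0.982644×0.04×0.1 = 0.043200 + 0.087792 + 0.029057 + 0.003931 = 0.163980
The lab handling error-present share is 0.029057 + 0.003931 = 0.032988.
P(lab handling error | positive screen, ¬poppy-seed meal) = 0.032988 / 0.163980 ≈ 0.201

P(lab handling error | positive screen, ¬poppy-seed meal) ≈ 0.201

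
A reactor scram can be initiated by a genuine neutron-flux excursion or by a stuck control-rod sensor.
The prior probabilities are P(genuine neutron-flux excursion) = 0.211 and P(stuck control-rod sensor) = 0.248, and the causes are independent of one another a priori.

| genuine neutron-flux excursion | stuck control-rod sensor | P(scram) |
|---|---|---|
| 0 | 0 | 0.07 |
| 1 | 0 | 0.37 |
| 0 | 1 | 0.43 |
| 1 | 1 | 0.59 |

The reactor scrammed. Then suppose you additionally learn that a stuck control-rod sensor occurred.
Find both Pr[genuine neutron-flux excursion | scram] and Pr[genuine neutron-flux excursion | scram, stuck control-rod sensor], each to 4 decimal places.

For the numerator, keep only genuine neutron-flux excursion=true terms: 0.058709 + 0.030874 = 0.089583
Denominator P(scram): 0.07·0.789·0.752 + 0.43·0.789·0.248 + 0.37·0.211·0.752 + 0.59·0.211·0.248 = 0.215255
Posterior = 0.089583 / 0.215255 ≈ 0.4162

With the extra evidence:
Enumerate both values of genuine neutron-flux excursion and weight by the priors:
  P(scram | stuck control-rod sensor) = 0.43·0.789 + 0.59·0.211
        = 0.339270 + 0.124490 = 0.463760
Configurations with genuine neutron-flux excursion contribute 0.124490, so
  P(genuine neutron-flux excursion | scram, stuck control-rod sensor) = 0.124490 / 0.463760 ≈ 0.2684
This is intercausal reasoning (explaining away): once stuck control-rod sensor accounts for the scram, genuine neutron-flux excursion becomes less likely.

Pr[genuine neutron-flux excursion | scram] ≈ 0.4162; Pr[genuine neutron-flux excursion | scram, stuck control-rod sensor] ≈ 0.2684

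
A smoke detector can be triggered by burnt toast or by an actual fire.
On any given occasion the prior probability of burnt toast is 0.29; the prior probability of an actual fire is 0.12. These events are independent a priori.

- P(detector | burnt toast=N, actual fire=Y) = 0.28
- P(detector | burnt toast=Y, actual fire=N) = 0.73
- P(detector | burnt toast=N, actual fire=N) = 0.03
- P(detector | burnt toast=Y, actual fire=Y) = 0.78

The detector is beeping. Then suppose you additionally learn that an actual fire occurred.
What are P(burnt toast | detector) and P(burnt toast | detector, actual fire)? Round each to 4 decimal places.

Enumerate the 4 (burnt toast, actual fire) configurations and weight by the priors:
  P(detector) = 0.03×0.71×0.88 + 0.28×0.71×0.12 + 0.73×0.29×0.88 + 0.78×0.29×0.12
        = 0.018744 + 0.023856 + 0.186296 + 0.027144 = 0.256040
Configurations with burnt toast contribute 0.213440, so
  P(burnt toast | detector) = 0.213440 / 0.256040 ≈ 0.8336

Now condition on the additional information:
P(detector | actual fire) = 0.28·0.71 + 0.78·0.29 = 0.198800 + 0.226200 = 0.425000
Of this, 0.226200 comes from 0.78·0.29 (the burnt toast=true cases).
So P(burnt toast | detector, actual fire) = 0.226200/0.425000 ≈ 0.5322.
This is intercausal reasoning (explaining away): once actual fire accounts for the detector, burnt toast becomes less likely.

P(burnt toast | detector) ≈ 0.8336; P(burnt toast | detector, actual fire) ≈ 0.5322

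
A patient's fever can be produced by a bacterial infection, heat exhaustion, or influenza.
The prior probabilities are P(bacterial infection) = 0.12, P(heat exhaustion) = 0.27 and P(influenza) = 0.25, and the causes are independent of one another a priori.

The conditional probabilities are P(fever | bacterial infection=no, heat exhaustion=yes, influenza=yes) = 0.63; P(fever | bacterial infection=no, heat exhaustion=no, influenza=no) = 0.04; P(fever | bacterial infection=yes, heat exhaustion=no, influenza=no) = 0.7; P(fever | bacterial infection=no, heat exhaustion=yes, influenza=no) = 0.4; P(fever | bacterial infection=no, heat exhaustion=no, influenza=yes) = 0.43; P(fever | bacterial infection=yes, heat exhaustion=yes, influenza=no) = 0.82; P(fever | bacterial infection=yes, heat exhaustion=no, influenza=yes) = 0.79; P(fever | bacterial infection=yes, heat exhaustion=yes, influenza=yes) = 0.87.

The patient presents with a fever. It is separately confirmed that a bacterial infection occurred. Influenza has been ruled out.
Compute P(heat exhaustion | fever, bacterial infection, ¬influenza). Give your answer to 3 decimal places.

Enumerate both values of heat exhaustion and weight by the priors:
  P(fever | bacterial infection, ¬influenza) = 0.7*0.73 + 0.82*0.27
        = 0.511000 + 0.221400 = 0.732400
Configurations with heat exhaustion contribute 0.221400, so
  P(heat exhaustion | fever, bacterial infection, ¬influenza) = 0.221400 / 0.732400 ≈ 0.302

P(heat exhaustion | fever, bacterial infection, ¬influenza) ≈ 0.302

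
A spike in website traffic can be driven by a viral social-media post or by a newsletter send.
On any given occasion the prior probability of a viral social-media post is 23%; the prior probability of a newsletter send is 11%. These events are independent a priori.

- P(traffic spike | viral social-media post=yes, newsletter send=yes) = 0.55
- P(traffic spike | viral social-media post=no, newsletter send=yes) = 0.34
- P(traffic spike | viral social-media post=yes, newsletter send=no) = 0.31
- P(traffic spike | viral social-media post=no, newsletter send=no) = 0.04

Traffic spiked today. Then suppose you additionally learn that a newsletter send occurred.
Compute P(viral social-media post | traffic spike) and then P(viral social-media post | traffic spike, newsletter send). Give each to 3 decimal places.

P(viral social-media post | traffic spike) ≈ 0.579; P(viral social-media post | traffic spike, newsletter send) ≈ 0.326

Weight on viral social-media post=true, given the evidence: 0.063457 + 0.013915 = 0.077372
The normalizing constant is 0.04*0.77*0.89 + 0.34*0.77*0.11 + 0.31*0.23*0.89 + 0.55*0.23*0.11 = 0.133582
P(viral social-media post | traffic spike) = 0.077372/0.133582 ≈ 0.579

With the extra evidence:
P(traffic spike | newsletter send) = 0.34*0.77 + 0.55*0.23 = 0.261800 + 0.126500 = 0.388300
Restricting to configurations with viral social-media post present: 0.55*0.23 = 0.126500.
P(viral social-media post | traffic spike, newsletter send) = 0.126500 / 0.388300 ≈ 0.326
Conditioning on newsletter send lowers the posterior on viral social-media post: the classic explaining-away effect in a common-effect structure.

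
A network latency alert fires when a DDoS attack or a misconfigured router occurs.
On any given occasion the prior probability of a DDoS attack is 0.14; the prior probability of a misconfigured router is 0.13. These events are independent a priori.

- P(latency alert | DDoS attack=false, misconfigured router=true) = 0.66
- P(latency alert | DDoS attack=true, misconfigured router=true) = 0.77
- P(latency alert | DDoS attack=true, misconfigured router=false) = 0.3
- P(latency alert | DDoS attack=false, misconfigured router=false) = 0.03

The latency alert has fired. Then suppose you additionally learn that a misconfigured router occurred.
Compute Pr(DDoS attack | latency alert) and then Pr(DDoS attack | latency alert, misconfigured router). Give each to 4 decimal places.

Pr(DDoS attack | latency alert) ≈ 0.3444; Pr(DDoS attack | latency alert, misconfigured router) ≈ 0.1596

Numerator (weight on configurations with DDoS attack): 0.036540 + 0.014014 = 0.050554
Denominator P(latency alert): 0.03×0.86×0.87 + 0.66×0.86×0.13 + 0.3×0.14×0.87 + 0.77×0.14×0.13 = 0.146788
Posterior = 0.050554 / 0.146788 ≈ 0.3444

Now condition on the additional information:
P(latency alert | misconfigured router) = 0.66×0.86 + 0.77×0.14 = 0.567600 + 0.107800 = 0.675400
Restricting to configurations with DDoS attack present: 0.77×0.14 = 0.107800.
So P(DDoS attack | latency alert, misconfigured router) = 0.107800/0.675400 ≈ 0.1596.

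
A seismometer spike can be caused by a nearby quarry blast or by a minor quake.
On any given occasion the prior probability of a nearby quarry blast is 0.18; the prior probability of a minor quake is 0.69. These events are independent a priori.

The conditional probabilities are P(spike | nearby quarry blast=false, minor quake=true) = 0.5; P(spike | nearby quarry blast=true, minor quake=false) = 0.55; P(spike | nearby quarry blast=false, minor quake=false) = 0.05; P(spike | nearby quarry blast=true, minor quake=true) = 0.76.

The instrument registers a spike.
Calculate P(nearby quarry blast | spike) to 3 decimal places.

P(nearby quarry blast | spike) ≈ 0.297

Enumerate the 4 (nearby quarry blast, minor quake) configurations and weight by the priors:
  P(spike) = 0.05·0.82·0.31 + 0.5·0.82·0.69 + 0.55·0.18·0.31 + 0.76·0.18·0.69
        = 0.012710 + 0.282900 + 0.030690 + 0.094392 = 0.420692
Configurations with nearby quarry blast contribute 0.125082, so
  P(nearby quarry blast | spike) = 0.125082 / 0.420692 ≈ 0.297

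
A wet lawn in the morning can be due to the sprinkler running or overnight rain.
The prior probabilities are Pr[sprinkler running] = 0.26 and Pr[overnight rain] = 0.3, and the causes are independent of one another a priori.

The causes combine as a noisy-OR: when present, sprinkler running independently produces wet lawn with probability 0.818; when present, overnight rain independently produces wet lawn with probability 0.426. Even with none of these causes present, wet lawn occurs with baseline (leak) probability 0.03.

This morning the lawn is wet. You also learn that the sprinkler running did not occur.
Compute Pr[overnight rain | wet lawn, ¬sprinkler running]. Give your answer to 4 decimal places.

Pr[overnight rain | wet lawn, ¬sprinkler running] ≈ 0.8636

Under noisy-OR, P(wet lawn | causes) = 1 − (1−0.03)·∏(1−qᵢ) over the active causes.
Sum P(wet lawn|·) weighted by the priors over both values of overnight rain:
  P(wet lawn | ¬sprinkler running) = 0.03·0.7 + 0.44322·0.3
        = 0.021000 + 0.132966 = 0.153966
Configurations with overnight rain contribute 0.132966, so
  P(overnight rain | wet lawn, ¬sprinkler running) = 0.132966 / 0.153966 ≈ 0.8636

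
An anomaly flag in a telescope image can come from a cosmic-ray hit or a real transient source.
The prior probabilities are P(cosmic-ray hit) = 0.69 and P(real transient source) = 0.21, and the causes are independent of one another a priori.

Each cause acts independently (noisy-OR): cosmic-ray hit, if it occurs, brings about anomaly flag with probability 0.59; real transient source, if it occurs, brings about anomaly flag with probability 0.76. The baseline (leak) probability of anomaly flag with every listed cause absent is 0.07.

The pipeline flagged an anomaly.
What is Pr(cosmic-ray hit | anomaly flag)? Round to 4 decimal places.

Pr(cosmic-ray hit | anomaly flag) ≈ 0.8738

Under noisy-OR, P(anomaly flag | causes) = 1 − (1−0.07)·∏(1−qᵢ) over the active causes.
Numerator (weight on configurations with cosmic-ray hit): 0.337253 + 0.131640 = 0.468893
The normalizing constant is 0.07×0.31×0.79 + 0.7768×0.31×0.21 + 0.6187×0.69×0.79 + 0.908488×0.69×0.21 = 0.536606
Posterior = 0.468893 / 0.536606 ≈ 0.8738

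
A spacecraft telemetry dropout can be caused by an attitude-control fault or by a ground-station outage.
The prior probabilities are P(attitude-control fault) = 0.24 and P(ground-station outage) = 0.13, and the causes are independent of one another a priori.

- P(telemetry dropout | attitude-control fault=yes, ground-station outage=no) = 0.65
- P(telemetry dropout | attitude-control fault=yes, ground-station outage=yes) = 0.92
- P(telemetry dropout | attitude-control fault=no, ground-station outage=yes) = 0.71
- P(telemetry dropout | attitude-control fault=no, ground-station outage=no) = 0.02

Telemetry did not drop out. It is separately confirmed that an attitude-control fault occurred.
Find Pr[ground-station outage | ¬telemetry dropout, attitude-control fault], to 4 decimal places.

Sum P(¬telemetry dropout|·) weighted by the priors over both values of ground-station outage:
  P(¬telemetry dropout | attitude-control fault) = 0.35×0.87 + 0.08×0.13
        = 0.304500 + 0.010400 = 0.314900
Configurations with ground-station outage contribute 0.010400, so
  P(ground-station outage | ¬telemetry dropout, attitude-control fault) = 0.010400 / 0.314900 ≈ 0.0330

Pr[ground-station outage | ¬telemetry dropout, attitude-control fault] ≈ 0.0330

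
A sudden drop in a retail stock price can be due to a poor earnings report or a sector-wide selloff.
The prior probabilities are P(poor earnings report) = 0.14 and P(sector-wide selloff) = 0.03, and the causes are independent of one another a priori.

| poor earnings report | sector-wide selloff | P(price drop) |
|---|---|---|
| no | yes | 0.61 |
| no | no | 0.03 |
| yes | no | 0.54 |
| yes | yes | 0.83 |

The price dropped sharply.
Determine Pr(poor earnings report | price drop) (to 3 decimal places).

Pr(poor earnings report | price drop) ≈ 0.653

P(price drop) = 0.03*0.86*0.97 + 0.61*0.86*0.03 + 0.54*0.14*0.97 + 0.83*0.14*0.03 = 0.025026 + 0.015738 + 0.073332 + 0.003486 = 0.117582
Restricting to configurations with poor earnings report present: 0.073332 + 0.003486 = 0.076818.
P(poor earnings report | price drop) = 0.076818 / 0.117582 ≈ 0.653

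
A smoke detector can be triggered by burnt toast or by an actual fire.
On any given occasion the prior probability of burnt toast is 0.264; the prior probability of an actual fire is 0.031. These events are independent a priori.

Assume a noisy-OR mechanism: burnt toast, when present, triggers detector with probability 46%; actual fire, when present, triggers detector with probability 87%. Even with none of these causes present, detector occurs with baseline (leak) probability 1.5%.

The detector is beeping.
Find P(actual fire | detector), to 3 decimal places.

P(actual fire | detector) ≈ 0.174

Under noisy-OR, P(detector | causes) = 1 − (1−0.015)·∏(1−qᵢ) over the active causes.
For the numerator, keep only actual fire=true terms: 0.019894 + 0.007618 = 0.027512
Denominator P(detector): 0.015·0.736·0.969 + 0.87195·0.736·0.031 + 0.4681·0.264·0.969 + 0.930853·0.264·0.031 = 0.157957
Posterior = 0.027512 / 0.157957 ≈ 0.174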